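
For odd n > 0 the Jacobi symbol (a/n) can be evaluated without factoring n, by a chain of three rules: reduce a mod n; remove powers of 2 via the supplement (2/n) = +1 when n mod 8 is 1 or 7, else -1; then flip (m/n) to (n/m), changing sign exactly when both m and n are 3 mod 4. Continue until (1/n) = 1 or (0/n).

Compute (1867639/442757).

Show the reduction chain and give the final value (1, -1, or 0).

(1867639/442757): 1867639 mod 442757 = 96611, so (1867639/442757) = (96611/442757)
flip (96611/442757) -> (442757/96611): both odd, 96611 mod 4 = 3, 442757 mod 4 = 1, so the flip contributes +1; sign now +1
(442757/96611): 442757 mod 96611 = 56313, so (442757/96611) = (56313/96611)
flip (56313/96611) -> (96611/56313): both odd, 56313 mod 4 = 1, 96611 mod 4 = 3, so the flip contributes +1; sign now +1
(96611/56313): 96611 mod 56313 = 40298, so (96611/56313) = (40298/56313)
factor out 2^1: 40298 = 2^1·20149; with 56313 mod 8 = 1, (2/56313) = +1; sign now +1; continue with (20149/56313)
flip (20149/56313) -> (56313/20149): both odd, 20149 mod 4 = 1, 56313 mod 4 = 1, so the flip contributes +1; sign now +1
(56313/20149): 56313 mod 20149 = 16015, so (56313/20149) = (16015/20149)
flip (16015/20149) -> (20149/16015): both odd, 16015 mod 4 = 3, 20149 mod 4 = 1, so the flip contributes +1; sign now +1
(20149/16015): 20149 mod 16015 = 4134, so (20149/16015) = (4134/16015)
factor out 2^1: 4134 = 2^1·2067; with 16015 mod 8 = 7, (2/16015) = +1; sign now +1; continue with (2067/16015)
flip (2067/16015) -> (16015/2067): both odd, 2067 mod 4 = 3, 16015 mod 4 = 3, so the flip contributes -1; sign now -1
(16015/2067): 16015 mod 2067 = 1546, so (16015/2067) = (1546/2067)
factor out 2^1: 1546 = 2^1·773; with 2067 mod 8 = 3, (2/2067) = -1; sign now +1; continue with (773/2067)
flip (773/2067) -> (2067/773): both odd, 773 mod 4 = 1, 2067 mod 4 = 3, so the flip contributes +1; sign now +1
(2067/773): 2067 mod 773 = 521, so (2067/773) = (521/773)
flip (521/773) -> (773/521): both odd, 521 mod 4 = 1, 773 mod 4 = 1, so the flip contributes +1; sign now +1
(773/521): 773 mod 521 = 252, so (773/521) = (252/521)
factor out 2^2: 252 = 2^2·63; with 521 mod 8 = 1, (2/521) = +1; sign now +1; continue with (63/521)
flip (63/521) -> (521/63): both odd, 63 mod 4 = 3, 521 mod 4 = 1, so the flip contributes +1; sign now +1
(521/63): 521 mod 63 = 17, so (521/63) = (17/63)
flip (17/63) -> (63/17): both odd, 17 mod 4 = 1, 63 mod 4 = 3, so the flip contributes +1; sign now +1
(63/17): 63 mod 17 = 12, so (63/17) = (12/17)
factor out 2^2: 12 = 2^2·3; with 17 mod 8 = 1, (2/17) = +1; sign now +1; continue with (3/17)
flip (3/17) -> (17/3): both odd, 3 mod 4 = 3, 17 mod 4 = 1, so the flip contributes +1; sign now +1
(17/3): 17 mod 3 = 2, so (17/3) = (2/3)
factor out 2^1: 2 = 2^1·1; with 3 mod 8 = 3, (2/3) = -1; sign now -1; continue with (1/3)
reached (1/3) = 1, so the symbol is -1

-1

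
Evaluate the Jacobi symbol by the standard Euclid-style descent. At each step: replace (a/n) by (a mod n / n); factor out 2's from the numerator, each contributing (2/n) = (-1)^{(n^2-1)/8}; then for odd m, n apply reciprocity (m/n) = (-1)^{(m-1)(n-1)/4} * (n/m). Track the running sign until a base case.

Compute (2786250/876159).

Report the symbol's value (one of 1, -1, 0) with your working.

(2786250/876159) = (157773/876159)   [reduce mod 876159]
reciprocity: (157773/876159) = +1·(876159/157773) since 157773 mod 4 = 1, 876159 mod 4 = 3; sign now +1
(876159/157773) = (87294/157773)   [reduce mod 157773]
87294 = 2^1·43647; (2/157773) = -1 since 157773 mod 8 = 5, so (87294/157773) = (-1)^1·(43647/157773); sign now -1
reciprocity: (43647/157773) = +1·(157773/43647) since 43647 mod 4 = 3, 157773 mod 4 = 1; sign now -1
(157773/43647) = (26832/43647)   [reduce mod 43647]
26832 = 2^4·1677; (2/43647) = +1 since 43647 mod 8 = 7, so (26832/43647) = (+1)^4·(1677/43647); sign now -1
reciprocity: (1677/43647) = +1·(43647/1677) since 1677 mod 4 = 1, 43647 mod 4 = 3; sign now -1
(43647/1677) = (45/1677)   [reduce mod 1677]
reciprocity: (45/1677) = +1·(1677/45) since 45 mod 4 = 1, 1677 mod 4 = 1; sign now -1
(1677/45) = (12/45)   [reduce mod 45]
12 = 2^2·3; (2/45) = -1 since 45 mod 8 = 5, so (12/45) = (-1)^2·(3/45); sign now -1
reciprocity: (3/45) = +1·(45/3) since 3 mod 4 = 3, 45 mod 4 = 1; sign now -1
(45/3) = (0/3)   [reduce mod 3]
(0/3) = 0   [gcd(a, n) > 1]; final value = 0

0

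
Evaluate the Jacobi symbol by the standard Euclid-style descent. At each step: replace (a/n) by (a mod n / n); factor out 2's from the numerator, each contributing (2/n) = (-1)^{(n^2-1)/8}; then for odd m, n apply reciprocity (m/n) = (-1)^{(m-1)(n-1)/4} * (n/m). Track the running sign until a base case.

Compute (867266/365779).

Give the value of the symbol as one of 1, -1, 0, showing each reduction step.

1

(867266/365779): 867266 mod 365779 = 135708, so (867266/365779) = (135708/365779)
factor out 2^2: 135708 = 2^2·33927; with 365779 mod 8 = 3, (2/365779) = -1; sign now +1; continue with (33927/365779)
flip (33927/365779) -> (365779/33927): both odd, 33927 mod 4 = 3, 365779 mod 4 = 3, so the flip contributes -1; sign now -1
(365779/33927): 365779 mod 33927 = 26509, so (365779/33927) = (26509/33927)
flip (26509/33927) -> (33927/26509): both odd, 26509 mod 4 = 1, 33927 mod 4 = 3, so the flip contributes +1; sign now -1
(33927/26509): 33927 mod 26509 = 7418, so (33927/26509) = (7418/26509)
factor out 2^1: 7418 = 2^1·3709; with 26509 mod 8 = 5, (2/26509) = -1; sign now +1; continue with (3709/26509)
flip (3709/26509) -> (26509/3709): both odd, 3709 mod 4 = 1, 26509 mod 4 = 1, so the flip contributes +1; sign now +1
(26509/3709): 26509 mod 3709 = 546, so (26509/3709) = (546/3709)
factor out 2^1: 546 = 2^1·273; with 3709 mod 8 = 5, (2/3709) = -1; sign now -1; continue with (273/3709)
flip (273/3709) -> (3709/273): both odd, 273 mod 4 = 1, 3709 mod 4 = 1, so the flip contributes +1; sign now -1
(3709/273): 3709 mod 273 = 160, so (3709/273) = (160/273)
factor out 2^5: 160 = 2^5·5; with 273 mod 8 = 1, (2/273) = +1; sign now -1; continue with (5/273)
flip (5/273) -> (273/5): both odd, 5 mod 4 = 1, 273 mod 4 = 1, so the flip contributes +1; sign now -1
(273/5): 273 mod 5 = 3, so (273/5) = (3/5)
flip (3/5) -> (5/3): both odd, 3 mod 4 = 3, 5 mod 4 = 1, so the flip contributes +1; sign now -1
(5/3): 5 mod 3 = 2, so (5/3) = (2/3)
factor out 2^1: 2 = 2^1·1; with 3 mod 8 = 3, (2/3) = -1; sign now +1; continue with (1/3)
reached (1/3) = 1, so the symbol is +1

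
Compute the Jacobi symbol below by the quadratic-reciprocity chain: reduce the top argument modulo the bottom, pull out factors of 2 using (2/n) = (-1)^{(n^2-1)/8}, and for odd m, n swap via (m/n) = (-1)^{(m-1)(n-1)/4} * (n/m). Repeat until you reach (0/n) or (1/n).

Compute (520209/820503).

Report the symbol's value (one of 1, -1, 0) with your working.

flip (520209/820503) -> (820503/520209): both odd, 520209 mod 4 = 1, 820503 mod 4 = 3, so the flip contributes +1; sign now +1
(820503/520209): 820503 mod 520209 = 300294, so (820503/520209) = (300294/520209)
factor out 2^1: 300294 = 2^1·150147; with 520209 mod 8 = 1, (2/520209) = +1; sign now +1; continue with (150147/520209)
flip (150147/520209) -> (520209/150147): both odd, 150147 mod 4 = 3, 520209 mod 4 = 1, so the flip contributes +1; sign now +1
(520209/150147): 520209 mod 150147 = 69768, so (520209/150147) = (69768/150147)
factor out 2^3: 69768 = 2^3·8721; with 150147 mod 8 = 3, (2/150147) = -1; sign now -1; continue with (8721/150147)
flip (8721/150147) -> (150147/8721): both odd, 8721 mod 4 = 1, 150147 mod 4 = 3, so the flip contributes +1; sign now -1
(150147/8721): 150147 mod 8721 = 1890, so (150147/8721) = (1890/8721)
factor out 2^1: 1890 = 2^1·945; with 8721 mod 8 = 1, (2/8721) = +1; sign now -1; continue with (945/8721)
flip (945/8721) -> (8721/945): both odd, 945 mod 4 = 1, 8721 mod 4 = 1, so the flip contributes +1; sign now -1
(8721/945): 8721 mod 945 = 216, so (8721/945) = (216/945)
factor out 2^3: 216 = 2^3·27; with 945 mod 8 = 1, (2/945) = +1; sign now -1; continue with (27/945)
flip (27/945) -> (945/27): both odd, 27 mod 4 = 3, 945 mod 4 = 1, so the flip contributes +1; sign now -1
(945/27): 945 mod 27 = 0, so (945/27) = (0/27)
reached (0/27); gcd(a, n) > 1, so (0/27) = 0 and the symbol is 0

0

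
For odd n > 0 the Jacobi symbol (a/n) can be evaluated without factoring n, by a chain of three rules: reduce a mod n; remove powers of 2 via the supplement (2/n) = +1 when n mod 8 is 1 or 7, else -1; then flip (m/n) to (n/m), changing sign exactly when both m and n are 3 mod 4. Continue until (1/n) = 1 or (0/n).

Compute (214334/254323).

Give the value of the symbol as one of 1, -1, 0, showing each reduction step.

-1

factor out 2^1: 214334 = 2^1·107167; with 254323 mod 8 = 3, (2/254323) = -1; sign now -1; continue with (107167/254323)
flip (107167/254323) -> (254323/107167): both odd, 107167 mod 4 = 3, 254323 mod 4 = 3, so the flip contributes -1; sign now +1
(254323/107167): 254323 mod 107167 = 39989, so (254323/107167) = (39989/107167)
flip (39989/107167) -> (107167/39989): both odd, 39989 mod 4 = 1, 107167 mod 4 = 3, so the flip contributes +1; sign now +1
(107167/39989): 107167 mod 39989 = 27189, so (107167/39989) = (27189/39989)
flip (27189/39989) -> (39989/27189): both odd, 27189 mod 4 = 1, 39989 mod 4 = 1, so the flip contributes +1; sign now +1
(39989/27189): 39989 mod 27189 = 12800, so (39989/27189) = (12800/27189)
factor out 2^9: 12800 = 2^9·25; with 27189 mod 8 = 5, (2/27189) = -1; sign now -1; continue with (25/27189)
flip (25/27189) -> (27189/25): both odd, 25 mod 4 = 1, 27189 mod 4 = 1, so the flip contributes +1; sign now -1
(27189/25): 27189 mod 25 = 14, so (27189/25) = (14/25)
factor out 2^1: 14 = 2^1·7; with 25 mod 8 = 1, (2/25) = +1; sign now -1; continue with (7/25)
flip (7/25) -> (25/7): both odd, 7 mod 4 = 3, 25 mod 4 = 1, so the flip contributes +1; sign now -1
(25/7): 25 mod 7 = 4, so (25/7) = (4/7)
factor out 2^2: 4 = 2^2·1; with 7 mod 8 = 7, (2/7) = +1; sign now -1; continue with (1/7)
reached (1/7) = 1, so the symbol is -1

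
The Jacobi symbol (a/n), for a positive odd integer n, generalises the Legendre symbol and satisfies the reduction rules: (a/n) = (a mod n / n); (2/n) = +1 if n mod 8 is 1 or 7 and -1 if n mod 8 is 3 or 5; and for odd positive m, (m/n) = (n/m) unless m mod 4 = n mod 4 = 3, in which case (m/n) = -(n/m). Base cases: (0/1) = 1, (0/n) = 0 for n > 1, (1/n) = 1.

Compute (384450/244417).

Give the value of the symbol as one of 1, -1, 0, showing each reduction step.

(384450/244417) = (140033/244417)   [reduce mod 244417]
reciprocity: (140033/244417) = +1·(244417/140033) since 140033 mod 4 = 1, 244417 mod 4 = 1; sign now +1
(244417/140033) = (104384/140033)   [reduce mod 140033]
104384 = 2^6·1631; (2/140033) = +1 since 140033 mod 8 = 1, so (104384/140033) = (+1)^6·(1631/140033); sign now +1
reciprocity: (1631/140033) = +1·(140033/1631) since 1631 mod 4 = 3, 140033 mod 4 = 1; sign now +1
(140033/1631) = (1398/1631)   [reduce mod 1631]
1398 = 2^1·699; (2/1631) = +1 since 1631 mod 8 = 7, so (1398/1631) = (+1)^1·(699/1631); sign now +1
reciprocity: (699/1631) = -1·(1631/699) since 699 mod 4 = 3, 1631 mod 4 = 3; sign now -1
(1631/699) = (233/699)   [reduce mod 699]
reciprocity: (233/699) = +1·(699/233) since 233 mod 4 = 1, 699 mod 4 = 3; sign now -1
(699/233) = (0/233)   [reduce mod 233]
(0/233) = 0   [gcd(a, n) > 1]; final value = 0

0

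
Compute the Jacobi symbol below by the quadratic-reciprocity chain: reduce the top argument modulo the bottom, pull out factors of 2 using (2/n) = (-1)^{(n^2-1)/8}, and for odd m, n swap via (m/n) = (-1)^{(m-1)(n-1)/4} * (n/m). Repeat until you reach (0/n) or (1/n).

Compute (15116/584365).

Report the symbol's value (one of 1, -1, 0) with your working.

-1

15116 = 2^2·3779; (2/584365) = -1 since 584365 mod 8 = 5, so (15116/584365) = (-1)^2·(3779/584365); sign now +1
reciprocity: (3779/584365) = +1·(584365/3779) since 3779 mod 4 = 3, 584365 mod 4 = 1; sign now +1
(584365/3779) = (2399/3779)   [reduce mod 3779]
reciprocity: (2399/3779) = -1·(3779/2399) since 2399 mod 4 = 3, 3779 mod 4 = 3; sign now -1
(3779/2399) = (1380/2399)   [reduce mod 2399]
1380 = 2^2·345; (2/2399) = +1 since 2399 mod 8 = 7, so (1380/2399) = (+1)^2·(345/2399); sign now -1
reciprocity: (345/2399) = +1·(2399/345) since 345 mod 4 = 1, 2399 mod 4 = 3; sign now -1
(2399/345) = (329/345)   [reduce mod 345]
reciprocity: (329/345) = +1·(345/329) since 329 mod 4 = 1, 345 mod 4 = 1; sign now -1
(345/329) = (16/329)   [reduce mod 329]
16 = 2^4·1; (2/329) = +1 since 329 mod 8 = 1, so (16/329) = (+1)^4·(1/329); sign now -1
(1/329) = 1; final value = sign = -1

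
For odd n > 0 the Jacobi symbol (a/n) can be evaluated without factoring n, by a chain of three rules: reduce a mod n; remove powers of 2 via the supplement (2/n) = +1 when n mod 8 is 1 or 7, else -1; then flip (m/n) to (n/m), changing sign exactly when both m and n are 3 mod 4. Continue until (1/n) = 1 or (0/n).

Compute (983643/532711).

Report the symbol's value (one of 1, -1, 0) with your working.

-1

(983643/532711) = (450932/532711)   [reduce mod 532711]
450932 = 2^2·112733; (2/532711) = +1 since 532711 mod 8 = 7, so (450932/532711) = (+1)^2·(112733/532711); sign now +1
reciprocity: (112733/532711) = +1·(532711/112733) since 112733 mod 4 = 1, 532711 mod 4 = 3; sign now +1
(532711/112733) = (81779/112733)   [reduce mod 112733]
reciprocity: (81779/112733) = +1·(112733/81779) since 81779 mod 4 = 3, 112733 mod 4 = 1; sign now +1
(112733/81779) = (30954/81779)   [reduce mod 81779]
30954 = 2^1·15477; (2/81779) = -1 since 81779 mod 8 = 3, so (30954/81779) = (-1)^1·(15477/81779); sign now -1
reciprocity: (15477/81779) = +1·(81779/15477) since 15477 mod 4 = 1, 81779 mod 4 = 3; sign now -1
(81779/15477) = (4394/15477)   [reduce mod 15477]
4394 = 2^1·2197; (2/15477) = -1 since 15477 mod 8 = 5, so (4394/15477) = (-1)^1·(2197/15477); sign now +1
reciprocity: (2197/15477) = +1·(15477/2197) since 2197 mod 4 = 1, 15477 mod 4 = 1; sign now +1
(15477/2197) = (98/2197)   [reduce mod 2197]
98 = 2^1·49; (2/2197) = -1 since 2197 mod 8 = 5, so (98/2197) = (-1)^1·(49/2197); sign now -1
reciprocity: (49/2197) = +1·(2197/49) since 49 mod 4 = 1, 2197 mod 4 = 1; sign now -1
(2197/49) = (41/49)   [reduce mod 49]
reciprocity: (41/49) = +1·(49/41) since 41 mod 4 = 1, 49 mod 4 = 1; sign now -1
(49/41) = (8/41)   [reduce mod 41]
8 = 2^3·1; (2/41) = +1 since 41 mod 8 = 1, so (8/41) = (+1)^3·(1/41); sign now -1
(1/41) = 1; final value = sign = -1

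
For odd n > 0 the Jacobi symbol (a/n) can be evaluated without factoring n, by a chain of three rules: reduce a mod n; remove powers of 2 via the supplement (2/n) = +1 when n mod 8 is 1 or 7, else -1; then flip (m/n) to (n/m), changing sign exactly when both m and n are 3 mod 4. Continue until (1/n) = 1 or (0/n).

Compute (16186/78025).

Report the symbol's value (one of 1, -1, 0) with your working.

16186 = 2^1·8093; (2/78025) = +1 since 78025 mod 8 = 1, so (16186/78025) = (+1)^1·(8093/78025); sign now +1
reciprocity: (8093/78025) = +1·(78025/8093) since 8093 mod 4 = 1, 78025 mod 4 = 1; sign now +1
(78025/8093) = (5188/8093)   [reduce mod 8093]
5188 = 2^2·1297; (2/8093) = -1 since 8093 mod 8 = 5, so (5188/8093) = (-1)^2·(1297/8093); sign now +1
reciprocity: (1297/8093) = +1·(8093/1297) since 1297 mod 4 = 1, 8093 mod 4 = 1; sign now +1
(8093/1297) = (311/1297)   [reduce mod 1297]
reciprocity: (311/1297) = +1·(1297/311) since 311 mod 4 = 3, 1297 mod 4 = 1; sign now +1
(1297/311) = (53/311)   [reduce mod 311]
reciprocity: (53/311) = +1·(311/53) since 53 mod 4 = 1, 311 mod 4 = 3; sign now +1
(311/53) = (46/53)   [reduce mod 53]
46 = 2^1·23; (2/53) = -1 since 53 mod 8 = 5, so (46/53) = (-1)^1·(23/53); sign now -1
reciprocity: (23/53) = +1·(53/23) since 23 mod 4 = 3, 53 mod 4 = 1; sign now -1
(53/23) = (7/23)   [reduce mod 23]
reciprocity: (7/23) = -1·(23/7) since 7 mod 4 = 3, 23 mod 4 = 3; sign now +1
(23/7) = (2/7)   [reduce mod 7]
2 = 2^1·1; (2/7) = +1 since 7 mod 8 = 7, so (2/7) = (+1)^1·(1/7); sign now +1
(1/7) = 1; final value = sign = +1

1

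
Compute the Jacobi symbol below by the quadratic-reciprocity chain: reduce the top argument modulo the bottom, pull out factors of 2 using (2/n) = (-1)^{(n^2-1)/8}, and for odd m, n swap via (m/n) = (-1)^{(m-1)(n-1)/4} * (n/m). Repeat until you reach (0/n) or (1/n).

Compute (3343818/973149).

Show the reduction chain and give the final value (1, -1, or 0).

0

(3343818/973149) = (424371/973149)   [reduce mod 973149]
reciprocity: (424371/973149) = +1·(973149/424371) since 424371 mod 4 = 3, 973149 mod 4 = 1; sign now +1
(973149/424371) = (124407/424371)   [reduce mod 424371]
reciprocity: (124407/424371) = -1·(424371/124407) since 124407 mod 4 = 3, 424371 mod 4 = 3; sign now -1
(424371/124407) = (51150/124407)   [reduce mod 124407]
51150 = 2^1·25575; (2/124407) = +1 since 124407 mod 8 = 7, so (51150/124407) = (+1)^1·(25575/124407); sign now -1
reciprocity: (25575/124407) = -1·(124407/25575) since 25575 mod 4 = 3, 124407 mod 4 = 3; sign now +1
(124407/25575) = (22107/25575)   [reduce mod 25575]
reciprocity: (22107/25575) = -1·(25575/22107) since 22107 mod 4 = 3, 25575 mod 4 = 3; sign now -1
(25575/22107) = (3468/22107)   [reduce mod 22107]
3468 = 2^2·867; (2/22107) = -1 since 22107 mod 8 = 3, so (3468/22107) = (-1)^2·(867/22107); sign now -1
reciprocity: (867/22107) = -1·(22107/867) since 867 mod 4 = 3, 22107 mod 4 = 3; sign now +1
(22107/867) = (432/867)   [reduce mod 867]
432 = 2^4·27; (2/867) = -1 since 867 mod 8 = 3, so (432/867) = (-1)^4·(27/867); sign now +1
reciprocity: (27/867) = -1·(867/27) since 27 mod 4 = 3, 867 mod 4 = 3; sign now -1
(867/27) = (3/27)   [reduce mod 27]
reciprocity: (3/27) = -1·(27/3) since 3 mod 4 = 3, 27 mod 4 = 3; sign now +1
(27/3) = (0/3)   [reduce mod 3]
(0/3) = 0   [gcd(a, n) > 1]; final value = 0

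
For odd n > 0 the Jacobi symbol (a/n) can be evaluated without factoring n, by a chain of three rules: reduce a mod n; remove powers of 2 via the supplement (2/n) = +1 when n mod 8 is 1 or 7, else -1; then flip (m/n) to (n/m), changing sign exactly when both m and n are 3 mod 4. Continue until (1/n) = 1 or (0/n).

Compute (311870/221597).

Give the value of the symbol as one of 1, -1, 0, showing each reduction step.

-1

(311870/221597): 311870 mod 221597 = 90273, so (311870/221597) = (90273/221597)
flip (90273/221597) -> (221597/90273): both odd, 90273 mod 4 = 1, 221597 mod 4 = 1, so the flip contributes +1; sign now +1
(221597/90273): 221597 mod 90273 = 41051, so (221597/90273) = (41051/90273)
flip (41051/90273) -> (90273/41051): both odd, 41051 mod 4 = 3, 90273 mod 4 = 1, so the flip contributes +1; sign now +1
(90273/41051): 90273 mod 41051 = 8171, so (90273/41051) = (8171/41051)
flip (8171/41051) -> (41051/8171): both odd, 8171 mod 4 = 3, 41051 mod 4 = 3, so the flip contributes -1; sign now -1
(41051/8171): 41051 mod 8171 = 196, so (41051/8171) = (196/8171)
factor out 2^2: 196 = 2^2·49; with 8171 mod 8 = 3, (2/8171) = -1; sign now -1; continue with (49/8171)
flip (49/8171) -> (8171/49): both odd, 49 mod 4 = 1, 8171 mod 4 = 3, so the flip contributes +1; sign now -1
(8171/49): 8171 mod 49 = 37, so (8171/49) = (37/49)
flip (37/49) -> (49/37): both odd, 37 mod 4 = 1, 49 mod 4 = 1, so the flip contributes +1; sign now -1
(49/37): 49 mod 37 = 12, so (49/37) = (12/37)
factor out 2^2: 12 = 2^2·3; with 37 mod 8 = 5, (2/37) = -1; sign now -1; continue with (3/37)
flip (3/37) -> (37/3): both odd, 3 mod 4 = 3, 37 mod 4 = 1, so the flip contributes +1; sign now -1
(37/3): 37 mod 3 = 1, so (37/3) = (1/3)
reached (1/3) = 1, so the symbol is -1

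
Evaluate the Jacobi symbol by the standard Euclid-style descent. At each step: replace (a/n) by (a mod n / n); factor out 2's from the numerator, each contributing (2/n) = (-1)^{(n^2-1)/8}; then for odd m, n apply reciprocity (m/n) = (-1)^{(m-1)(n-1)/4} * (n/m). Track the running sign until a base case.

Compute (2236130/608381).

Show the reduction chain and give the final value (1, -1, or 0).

(2236130/608381) = (410987/608381)   [reduce mod 608381]
reciprocity: (410987/608381) = +1·(608381/410987) since 410987 mod 4 = 3, 608381 mod 4 = 1; sign now +1
(608381/410987) = (197394/410987)   [reduce mod 410987]
197394 = 2^1·98697; (2/410987) = -1 since 410987 mod 8 = 3, so (197394/410987) = (-1)^1·(98697/410987); sign now -1
reciprocity: (98697/410987) = +1·(410987/98697) since 98697 mod 4 = 1, 410987 mod 4 = 3; sign now -1
(410987/98697) = (16199/98697)   [reduce mod 98697]
reciprocity: (16199/98697) = +1·(98697/16199) since 16199 mod 4 = 3, 98697 mod 4 = 1; sign now -1
(98697/16199) = (1503/16199)   [reduce mod 16199]
reciprocity: (1503/16199) = -1·(16199/1503) since 1503 mod 4 = 3, 16199 mod 4 = 3; sign now +1
(16199/1503) = (1169/1503)   [reduce mod 1503]
reciprocity: (1169/1503) = +1·(1503/1169) since 1169 mod 4 = 1, 1503 mod 4 = 3; sign now +1
(1503/1169) = (334/1169)   [reduce mod 1169]
334 = 2^1·167; (2/1169) = +1 since 1169 mod 8 = 1, so (334/1169) = (+1)^1·(167/1169); sign now +1
reciprocity: (167/1169) = +1·(1169/167) since 167 mod 4 = 3, 1169 mod 4 = 1; sign now +1
(1169/167) = (0/167)   [reduce mod 167]
(0/167) = 0   [gcd(a, n) > 1]; final value = 0

0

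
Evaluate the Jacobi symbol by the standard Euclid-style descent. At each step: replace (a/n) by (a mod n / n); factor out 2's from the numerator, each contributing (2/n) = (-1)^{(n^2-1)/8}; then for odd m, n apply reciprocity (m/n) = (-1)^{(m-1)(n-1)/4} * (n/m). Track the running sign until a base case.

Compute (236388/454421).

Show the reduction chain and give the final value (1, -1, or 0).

236388 = 2^2·59097; (2/454421) = -1 since 454421 mod 8 = 5, so (236388/454421) = (-1)^2·(59097/454421); sign now +1
reciprocity: (59097/454421) = +1·(454421/59097) since 59097 mod 4 = 1, 454421 mod 4 = 1; sign now +1
(454421/59097) = (40742/59097)   [reduce mod 59097]
40742 = 2^1·20371; (2/59097) = +1 since 59097 mod 8 = 1, so (40742/59097) = (+1)^1·(20371/59097); sign now +1
reciprocity: (20371/59097) = +1·(59097/20371) since 20371 mod 4 = 3, 59097 mod 4 = 1; sign now +1
(59097/20371) = (18355/20371)   [reduce mod 20371]
reciprocity: (18355/20371) = -1·(20371/18355) since 18355 mod 4 = 3, 20371 mod 4 = 3; sign now -1
(20371/18355) = (2016/18355)   [reduce mod 18355]
2016 = 2^5·63; (2/18355) = -1 since 18355 mod 8 = 3, so (2016/18355) = (-1)^5·(63/18355); sign now +1
reciprocity: (63/18355) = -1·(18355/63) since 63 mod 4 = 3, 18355 mod 4 = 3; sign now -1
(18355/63) = (22/63)   [reduce mod 63]
22 = 2^1·11; (2/63) = +1 since 63 mod 8 = 7, so (22/63) = (+1)^1·(11/63); sign now -1
reciprocity: (11/63) = -1·(63/11) since 11 mod 4 = 3, 63 mod 4 = 3; sign now +1
(63/11) = (8/11)   [reduce mod 11]
8 = 2^3·1; (2/11) = -1 since 11 mod 8 = 3, so (8/11) = (-1)^3·(1/11); sign now -1
(1/11) = 1; final value = sign = -1

-1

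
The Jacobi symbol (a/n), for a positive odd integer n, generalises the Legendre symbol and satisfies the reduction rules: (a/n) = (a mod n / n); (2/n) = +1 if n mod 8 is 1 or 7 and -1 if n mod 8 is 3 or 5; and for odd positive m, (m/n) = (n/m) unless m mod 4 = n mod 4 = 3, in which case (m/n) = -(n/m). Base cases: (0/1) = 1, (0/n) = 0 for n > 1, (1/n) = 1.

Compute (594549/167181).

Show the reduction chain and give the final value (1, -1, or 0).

(594549/167181) = (93006/167181)   [reduce mod 167181]
93006 = 2^1·46503; (2/167181) = -1 since 167181 mod 8 = 5, so (93006/167181) = (-1)^1·(46503/167181); sign now -1
reciprocity: (46503/167181) = +1·(167181/46503) since 46503 mod 4 = 3, 167181 mod 4 = 1; sign now -1
(167181/46503) = (27672/46503)   [reduce mod 46503]
27672 = 2^3·3459; (2/46503) = +1 since 46503 mod 8 = 7, so (27672/46503) = (+1)^3·(3459/46503); sign now -1
reciprocity: (3459/46503) = -1·(46503/3459) since 3459 mod 4 = 3, 46503 mod 4 = 3; sign now +1
(46503/3459) = (1536/3459)   [reduce mod 3459]
1536 = 2^9·3; (2/3459) = -1 since 3459 mod 8 = 3, so (1536/3459) = (-1)^9·(3/3459); sign now -1
reciprocity: (3/3459) = -1·(3459/3) since 3 mod 4 = 3, 3459 mod 4 = 3; sign now +1
(3459/3) = (0/3)   [reduce mod 3]
(0/3) = 0   [gcd(a, n) > 1]; final value = 0

0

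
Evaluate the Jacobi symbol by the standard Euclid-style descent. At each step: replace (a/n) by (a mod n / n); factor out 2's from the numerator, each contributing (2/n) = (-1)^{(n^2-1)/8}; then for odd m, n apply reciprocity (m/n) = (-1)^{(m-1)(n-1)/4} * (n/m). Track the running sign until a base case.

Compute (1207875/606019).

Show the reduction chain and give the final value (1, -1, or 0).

(1207875/606019): 1207875 mod 606019 = 601856, so (1207875/606019) = (601856/606019)
factor out 2^8: 601856 = 2^8·2351; with 606019 mod 8 = 3, (2/606019) = -1; sign now +1; continue with (2351/606019)
flip (2351/606019) -> (606019/2351): both odd, 2351 mod 4 = 3, 606019 mod 4 = 3, so the flip contributes -1; sign now -1
(606019/2351): 606019 mod 2351 = 1812, so (606019/2351) = (1812/2351)
factor out 2^2: 1812 = 2^2·453; with 2351 mod 8 = 7, (2/2351) = +1; sign now -1; continue with (453/2351)
flip (453/2351) -> (2351/453): both odd, 453 mod 4 = 1, 2351 mod 4 = 3, so the flip contributes +1; sign now -1
(2351/453): 2351 mod 453 = 86, so (2351/453) = (86/453)
factor out 2^1: 86 = 2^1·43; with 453 mod 8 = 5, (2/453) = -1; sign now +1; continue with (43/453)
flip (43/453) -> (453/43): both odd, 43 mod 4 = 3, 453 mod 4 = 1, so the flip contributes +1; sign now +1
(453/43): 453 mod 43 = 23, so (453/43) = (23/43)
flip (23/43) -> (43/23): both odd, 23 mod 4 = 3, 43 mod 4 = 3, so the flip contributes -1; sign now -1
(43/23): 43 mod 23 = 20, so (43/23) = (20/23)
factor out 2^2: 20 = 2^2·5; with 23 mod 8 = 7, (2/23) = +1; sign now -1; continue with (5/23)
flip (5/23) -> (23/5): both odd, 5 mod 4 = 1, 23 mod 4 = 3, so the flip contributes +1; sign now -1
(23/5): 23 mod 5 = 3, so (23/5) = (3/5)
flip (3/5) -> (5/3): both odd, 3 mod 4 = 3, 5 mod 4 = 1, so the flip contributes +1; sign now -1
(5/3): 5 mod 3 = 2, so (5/3) = (2/3)
factor out 2^1: 2 = 2^1·1; with 3 mod 8 = 3, (2/3) = -1; sign now +1; continue with (1/3)
reached (1/3) = 1, so the symbol is +1

1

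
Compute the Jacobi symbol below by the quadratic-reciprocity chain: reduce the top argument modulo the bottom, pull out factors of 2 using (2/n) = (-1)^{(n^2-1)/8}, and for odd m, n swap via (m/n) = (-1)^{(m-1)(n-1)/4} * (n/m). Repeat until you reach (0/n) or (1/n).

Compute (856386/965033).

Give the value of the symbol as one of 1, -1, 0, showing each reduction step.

1

factor out 2^1: 856386 = 2^1·428193; with 965033 mod 8 = 1, (2/965033) = +1; sign now +1; continue with (428193/965033)
flip (428193/965033) -> (965033/428193): both odd, 428193 mod 4 = 1, 965033 mod 4 = 1, so the flip contributes +1; sign now +1
(965033/428193): 965033 mod 428193 = 108647, so (965033/428193) = (108647/428193)
flip (108647/428193) -> (428193/108647): both odd, 108647 mod 4 = 3, 428193 mod 4 = 1, so the flip contributes +1; sign now +1
(428193/108647): 428193 mod 108647 = 102252, so (428193/108647) = (102252/108647)
factor out 2^2: 102252 = 2^2·25563; with 108647 mod 8 = 7, (2/108647) = +1; sign now +1; continue with (25563/108647)
flip (25563/108647) -> (108647/25563): both odd, 25563 mod 4 = 3, 108647 mod 4 = 3, so the flip contributes -1; sign now -1
(108647/25563): 108647 mod 25563 = 6395, so (108647/25563) = (6395/25563)
flip (6395/25563) -> (25563/6395): both odd, 6395 mod 4 = 3, 25563 mod 4 = 3, so the flip contributes -1; sign now +1
(25563/6395): 25563 mod 6395 = 6378, so (25563/6395) = (6378/6395)
factor out 2^1: 6378 = 2^1·3189; with 6395 mod 8 = 3, (2/6395) = -1; sign now -1; continue with (3189/6395)
flip (3189/6395) -> (6395/3189): both odd, 3189 mod 4 = 1, 6395 mod 4 = 3, so the flip contributes +1; sign now -1
(6395/3189): 6395 mod 3189 = 17, so (6395/3189) = (17/3189)
flip (17/3189) -> (3189/17): both odd, 17 mod 4 = 1, 3189 mod 4 = 1, so the flip contributes +1; sign now -1
(3189/17): 3189 mod 17 = 10, so (3189/17) = (10/17)
factor out 2^1: 10 = 2^1·5; with 17 mod 8 = 1, (2/17) = +1; sign now -1; continue with (5/17)
flip (5/17) -> (17/5): both odd, 5 mod 4 = 1, 17 mod 4 = 1, so the flip contributes +1; sign now -1
(17/5): 17 mod 5 = 2, so (17/5) = (2/5)
factor out 2^1: 2 = 2^1·1; with 5 mod 8 = 5, (2/5) = -1; sign now +1; continue with (1/5)
reached (1/5) = 1, so the symbol is +1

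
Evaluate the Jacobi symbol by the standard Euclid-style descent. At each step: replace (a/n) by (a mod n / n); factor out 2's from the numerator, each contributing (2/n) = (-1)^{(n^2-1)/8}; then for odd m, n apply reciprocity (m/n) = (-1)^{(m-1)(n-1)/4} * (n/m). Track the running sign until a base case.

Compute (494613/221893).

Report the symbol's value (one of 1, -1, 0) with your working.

0

(494613/221893) = (50827/221893)   [reduce mod 221893]
reciprocity: (50827/221893) = +1·(221893/50827) since 50827 mod 4 = 3, 221893 mod 4 = 1; sign now +1
(221893/50827) = (18585/50827)   [reduce mod 50827]
reciprocity: (18585/50827) = +1·(50827/18585) since 18585 mod 4 = 1, 50827 mod 4 = 3; sign now +1
(50827/18585) = (13657/18585)   [reduce mod 18585]
reciprocity: (13657/18585) = +1·(18585/13657) since 13657 mod 4 = 1, 18585 mod 4 = 1; sign now +1
(18585/13657) = (4928/13657)   [reduce mod 13657]
4928 = 2^6·77; (2/13657) = +1 since 13657 mod 8 = 1, so (4928/13657) = (+1)^6·(77/13657); sign now +1
reciprocity: (77/13657) = +1·(13657/77) since 77 mod 4 = 1, 13657 mod 4 = 1; sign now +1
(13657/77) = (28/77)   [reduce mod 77]
28 = 2^2·7; (2/77) = -1 since 77 mod 8 = 5, so (28/77) = (-1)^2·(7/77); sign now +1
reciprocity: (7/77) = +1·(77/7) since 7 mod 4 = 3, 77 mod 4 = 1; sign now +1
(77/7) = (0/7)   [reduce mod 7]
(0/7) = 0   [gcd(a, n) > 1]; final value = 0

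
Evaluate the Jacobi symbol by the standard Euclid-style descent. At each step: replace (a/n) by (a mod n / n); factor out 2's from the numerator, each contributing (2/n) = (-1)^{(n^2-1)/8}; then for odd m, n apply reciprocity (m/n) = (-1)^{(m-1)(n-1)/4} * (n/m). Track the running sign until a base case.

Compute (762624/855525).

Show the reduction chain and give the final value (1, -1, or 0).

762624 = 2^8·2979; (2/855525) = -1 since 855525 mod 8 = 5, so (762624/855525) = (-1)^8·(2979/855525); sign now +1
reciprocity: (2979/855525) = +1·(855525/2979) since 2979 mod 4 = 3, 855525 mod 4 = 1; sign now +1
(855525/2979) = (552/2979)   [reduce mod 2979]
552 = 2^3·69; (2/2979) = -1 since 2979 mod 8 = 3, so (552/2979) = (-1)^3·(69/2979); sign now -1
reciprocity: (69/2979) = +1·(2979/69) since 69 mod 4 = 1, 2979 mod 4 = 3; sign now -1
(2979/69) = (12/69)   [reduce mod 69]
12 = 2^2·3; (2/69) = -1 since 69 mod 8 = 5, so (12/69) = (-1)^2·(3/69); sign now -1
reciprocity: (3/69) = +1·(69/3) since 3 mod 4 = 3, 69 mod 4 = 1; sign now -1
(69/3) = (0/3)   [reduce mod 3]
(0/3) = 0   [gcd(a, n) > 1]; final value = 0

0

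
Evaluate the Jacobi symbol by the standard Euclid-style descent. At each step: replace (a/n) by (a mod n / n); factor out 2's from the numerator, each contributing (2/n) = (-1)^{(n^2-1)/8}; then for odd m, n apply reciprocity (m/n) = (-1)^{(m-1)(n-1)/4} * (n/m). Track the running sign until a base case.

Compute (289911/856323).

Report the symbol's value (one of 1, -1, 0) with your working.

0

flip (289911/856323) -> (856323/289911): both odd, 289911 mod 4 = 3, 856323 mod 4 = 3, so the flip contributes -1; sign now -1
(856323/289911): 856323 mod 289911 = 276501, so (856323/289911) = (276501/289911)
flip (276501/289911) -> (289911/276501): both odd, 276501 mod 4 = 1, 289911 mod 4 = 3, so the flip contributes +1; sign now -1
(289911/276501): 289911 mod 276501 = 13410, so (289911/276501) = (13410/276501)
factor out 2^1: 13410 = 2^1·6705; with 276501 mod 8 = 5, (2/276501) = -1; sign now +1; continue with (6705/276501)
flip (6705/276501) -> (276501/6705): both odd, 6705 mod 4 = 1, 276501 mod 4 = 1, so the flip contributes +1; sign now +1
(276501/6705): 276501 mod 6705 = 1596, so (276501/6705) = (1596/6705)
factor out 2^2: 1596 = 2^2·399; with 6705 mod 8 = 1, (2/6705) = +1; sign now +1; continue with (399/6705)
flip (399/6705) -> (6705/399): both odd, 399 mod 4 = 3, 6705 mod 4 = 1, so the flip contributes +1; sign now +1
(6705/399): 6705 mod 399 = 321, so (6705/399) = (321/399)
flip (321/399) -> (399/321): both odd, 321 mod 4 = 1, 399 mod 4 = 3, so the flip contributes +1; sign now +1
(399/321): 399 mod 321 = 78, so (399/321) = (78/321)
factor out 2^1: 78 = 2^1·39; with 321 mod 8 = 1, (2/321) = +1; sign now +1; continue with (39/321)
flip (39/321) -> (321/39): both odd, 39 mod 4 = 3, 321 mod 4 = 1, so the flip contributes +1; sign now +1
(321/39): 321 mod 39 = 9, so (321/39) = (9/39)
flip (9/39) -> (39/9): both odd, 9 mod 4 = 1, 39 mod 4 = 3, so the flip contributes +1; sign now +1
(39/9): 39 mod 9 = 3, so (39/9) = (3/9)
flip (3/9) -> (9/3): both odd, 3 mod 4 = 3, 9 mod 4 = 1, so the flip contributes +1; sign now +1
(9/3): 9 mod 3 = 0, so (9/3) = (0/3)
reached (0/3); gcd(a, n) > 1, so (0/3) = 0 and the symbol is 0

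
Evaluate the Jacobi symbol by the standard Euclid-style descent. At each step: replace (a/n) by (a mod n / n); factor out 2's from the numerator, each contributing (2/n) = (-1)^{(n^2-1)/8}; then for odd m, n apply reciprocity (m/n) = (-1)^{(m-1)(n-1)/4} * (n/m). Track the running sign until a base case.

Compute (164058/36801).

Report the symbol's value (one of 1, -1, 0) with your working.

(164058/36801) = (16854/36801)   [reduce mod 36801]
16854 = 2^1·8427; (2/36801) = +1 since 36801 mod 8 = 1, so (16854/36801) = (+1)^1·(8427/36801); sign now +1
reciprocity: (8427/36801) = +1·(36801/8427) since 8427 mod 4 = 3, 36801 mod 4 = 1; sign now +1
(36801/8427) = (3093/8427)   [reduce mod 8427]
reciprocity: (3093/8427) = +1·(8427/3093) since 3093 mod 4 = 1, 8427 mod 4 = 3; sign now +1
(8427/3093) = (2241/3093)   [reduce mod 3093]
reciprocity: (2241/3093) = +1·(3093/2241) since 2241 mod 4 = 1, 3093 mod 4 = 1; sign now +1
(3093/2241) = (852/2241)   [reduce mod 2241]
852 = 2^2·213; (2/2241) = +1 since 2241 mod 8 = 1, so (852/2241) = (+1)^2·(213/2241); sign now +1
reciprocity: (213/2241) = +1·(2241/213) since 213 mod 4 = 1, 2241 mod 4 = 1; sign now +1
(2241/213) = (111/213)   [reduce mod 213]
reciprocity: (111/213) = +1·(213/111) since 111 mod 4 = 3, 213 mod 4 = 1; sign now +1
(213/111) = (102/111)   [reduce mod 111]
102 = 2^1·51; (2/111) = +1 since 111 mod 8 = 7, so (102/111) = (+1)^1·(51/111); sign now +1
reciprocity: (51/111) = -1·(111/51) since 51 mod 4 = 3, 111 mod 4 = 3; sign now -1
(111/51) = (9/51)   [reduce mod 51]
reciprocity: (9/51) = +1·(51/9) since 9 mod 4 = 1, 51 mod 4 = 3; sign now -1
(51/9) = (6/9)   [reduce mod 9]
6 = 2^1·3; (2/9) = +1 since 9 mod 8 = 1, so (6/9) = (+1)^1·(3/9); sign now -1
reciprocity: (3/9) = +1·(9/3) since 3 mod 4 = 3, 9 mod 4 = 1; sign now -1
(9/3) = (0/3)   [reduce mod 3]
(0/3) = 0   [gcd(a, n) > 1]; final value = 0

0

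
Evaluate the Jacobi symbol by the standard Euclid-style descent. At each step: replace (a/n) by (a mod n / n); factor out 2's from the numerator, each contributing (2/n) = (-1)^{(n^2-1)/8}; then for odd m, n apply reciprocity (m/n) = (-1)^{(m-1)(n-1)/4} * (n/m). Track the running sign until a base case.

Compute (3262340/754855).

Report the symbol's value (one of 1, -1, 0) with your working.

0

(3262340/754855) = (242920/754855)   [reduce mod 754855]
242920 = 2^3·30365; (2/754855) = +1 since 754855 mod 8 = 7, so (242920/754855) = (+1)^3·(30365/754855); sign now +1
reciprocity: (30365/754855) = +1·(754855/30365) since 30365 mod 4 = 1, 754855 mod 4 = 3; sign now +1
(754855/30365) = (26095/30365)   [reduce mod 30365]
reciprocity: (26095/30365) = +1·(30365/26095) since 26095 mod 4 = 3, 30365 mod 4 = 1; sign now +1
(30365/26095) = (4270/26095)   [reduce mod 26095]
4270 = 2^1·2135; (2/26095) = +1 since 26095 mod 8 = 7, so (4270/26095) = (+1)^1·(2135/26095); sign now +1
reciprocity: (2135/26095) = -1·(26095/2135) since 2135 mod 4 = 3, 26095 mod 4 = 3; sign now -1
(26095/2135) = (475/2135)   [reduce mod 2135]
reciprocity: (475/2135) = -1·(2135/475) since 475 mod 4 = 3, 2135 mod 4 = 3; sign now +1
(2135/475) = (235/475)   [reduce mod 475]
reciprocity: (235/475) = -1·(475/235) since 235 mod 4 = 3, 475 mod 4 = 3; sign now -1
(475/235) = (5/235)   [reduce mod 235]
reciprocity: (5/235) = +1·(235/5) since 5 mod 4 = 1, 235 mod 4 = 3; sign now -1
(235/5) = (0/5)   [reduce mod 5]
(0/5) = 0   [gcd(a, n) > 1]; final value = 0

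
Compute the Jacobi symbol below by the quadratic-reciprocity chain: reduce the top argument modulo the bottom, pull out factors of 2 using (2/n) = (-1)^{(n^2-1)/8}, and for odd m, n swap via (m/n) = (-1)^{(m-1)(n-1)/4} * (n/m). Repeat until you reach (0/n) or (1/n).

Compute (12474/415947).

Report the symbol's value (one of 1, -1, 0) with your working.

12474 = 2^1·6237; (2/415947) = -1 since 415947 mod 8 = 3, so (12474/415947) = (-1)^1·(6237/415947); sign now -1
reciprocity: (6237/415947) = +1·(415947/6237) since 6237 mod 4 = 1, 415947 mod 4 = 3; sign now -1
(415947/6237) = (4305/6237)   [reduce mod 6237]
reciprocity: (4305/6237) = +1·(6237/4305) since 4305 mod 4 = 1, 6237 mod 4 = 1; sign now -1
(6237/4305) = (1932/4305)   [reduce mod 4305]
1932 = 2^2·483; (2/4305) = +1 since 4305 mod 8 = 1, so (1932/4305) = (+1)^2·(483/4305); sign now -1
reciprocity: (483/4305) = +1·(4305/483) since 483 mod 4 = 3, 4305 mod 4 = 1; sign now -1
(4305/483) = (441/483)   [reduce mod 483]
reciprocity: (441/483) = +1·(483/441) since 441 mod 4 = 1, 483 mod 4 = 3; sign now -1
(483/441) = (42/441)   [reduce mod 441]
42 = 2^1·21; (2/441) = +1 since 441 mod 8 = 1, so (42/441) = (+1)^1·(21/441); sign now -1
reciprocity: (21/441) = +1·(441/21) since 21 mod 4 = 1, 441 mod 4 = 1; sign now -1
(441/21) = (0/21)   [reduce mod 21]
(0/21) = 0   [gcd(a, n) > 1]; final value = 0

0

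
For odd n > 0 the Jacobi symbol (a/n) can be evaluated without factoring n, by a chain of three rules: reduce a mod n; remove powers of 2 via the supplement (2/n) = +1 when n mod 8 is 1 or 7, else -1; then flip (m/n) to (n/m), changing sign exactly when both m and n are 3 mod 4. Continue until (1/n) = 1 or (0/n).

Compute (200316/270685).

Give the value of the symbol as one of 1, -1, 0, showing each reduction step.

-1

factor out 2^2: 200316 = 2^2·50079; with 270685 mod 8 = 5, (2/270685) = -1; sign now +1; continue with (50079/270685)
flip (50079/270685) -> (270685/50079): both odd, 50079 mod 4 = 3, 270685 mod 4 = 1, so the flip contributes +1; sign now +1
(270685/50079): 270685 mod 50079 = 20290, so (270685/50079) = (20290/50079)
factor out 2^1: 20290 = 2^1·10145; with 50079 mod 8 = 7, (2/50079) = +1; sign now +1; continue with (10145/50079)
flip (10145/50079) -> (50079/10145): both odd, 10145 mod 4 = 1, 50079 mod 4 = 3, so the flip contributes +1; sign now +1
(50079/10145): 50079 mod 10145 = 9499, so (50079/10145) = (9499/10145)
flip (9499/10145) -> (10145/9499): both odd, 9499 mod 4 = 3, 10145 mod 4 = 1, so the flip contributes +1; sign now +1
(10145/9499): 10145 mod 9499 = 646, so (10145/9499) = (646/9499)
factor out 2^1: 646 = 2^1·323; with 9499 mod 8 = 3, (2/9499) = -1; sign now -1; continue with (323/9499)
flip (323/9499) -> (9499/323): both odd, 323 mod 4 = 3, 9499 mod 4 = 3, so the flip contributes -1; sign now +1
(9499/323): 9499 mod 323 = 132, so (9499/323) = (132/323)
factor out 2^2: 132 = 2^2·33; with 323 mod 8 = 3, (2/323) = -1; sign now +1; continue with (33/323)
flip (33/323) -> (323/33): both odd, 33 mod 4 = 1, 323 mod 4 = 3, so the flip contributes +1; sign now +1
(323/33): 323 mod 33 = 26, so (323/33) = (26/33)
factor out 2^1: 26 = 2^1·13; with 33 mod 8 = 1, (2/33) = +1; sign now +1; continue with (13/33)
flip (13/33) -> (33/13): both odd, 13 mod 4 = 1, 33 mod 4 = 1, so the flip contributes +1; sign now +1
(33/13): 33 mod 13 = 7, so (33/13) = (7/13)
flip (7/13) -> (13/7): both odd, 7 mod 4 = 3, 13 mod 4 = 1, so the flip contributes +1; sign now +1
(13/7): 13 mod 7 = 6, so (13/7) = (6/7)
factor out 2^1: 6 = 2^1·3; with 7 mod 8 = 7, (2/7) = +1; sign now +1; continue with (3/7)
flip (3/7) -> (7/3): both odd, 3 mod 4 = 3, 7 mod 4 = 3, so the flip contributes -1; sign now -1
(7/3): 7 mod 3 = 1, so (7/3) = (1/3)
reached (1/3) = 1, so the symbol is -1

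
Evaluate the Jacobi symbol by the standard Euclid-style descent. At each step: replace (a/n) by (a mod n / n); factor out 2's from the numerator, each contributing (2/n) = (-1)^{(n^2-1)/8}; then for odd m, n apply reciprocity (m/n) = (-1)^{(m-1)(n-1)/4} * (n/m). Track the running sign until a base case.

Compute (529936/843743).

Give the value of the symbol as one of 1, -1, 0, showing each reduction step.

factor out 2^4: 529936 = 2^4·33121; with 843743 mod 8 = 7, (2/843743) = +1; sign now +1; continue with (33121/843743)
flip (33121/843743) -> (843743/33121): both odd, 33121 mod 4 = 1, 843743 mod 4 = 3, so the flip contributes +1; sign now +1
(843743/33121): 843743 mod 33121 = 15718, so (843743/33121) = (15718/33121)
factor out 2^1: 15718 = 2^1·7859; with 33121 mod 8 = 1, (2/33121) = +1; sign now +1; continue with (7859/33121)
flip (7859/33121) -> (33121/7859): both odd, 7859 mod 4 = 3, 33121 mod 4 = 1, so the flip contributes +1; sign now +1
(33121/7859): 33121 mod 7859 = 1685, so (33121/7859) = (1685/7859)
flip (1685/7859) -> (7859/1685): both odd, 1685 mod 4 = 1, 7859 mod 4 = 3, so the flip contributes +1; sign now +1
(7859/1685): 7859 mod 1685 = 1119, so (7859/1685) = (1119/1685)
flip (1119/1685) -> (1685/1119): both odd, 1119 mod 4 = 3, 1685 mod 4 = 1, so the flip contributes +1; sign now +1
(1685/1119): 1685 mod 1119 = 566, so (1685/1119) = (566/1119)
factor out 2^1: 566 = 2^1·283; with 1119 mod 8 = 7, (2/1119) = +1; sign now +1; continue with (283/1119)
flip (283/1119) -> (1119/283): both odd, 283 mod 4 = 3, 1119 mod 4 = 3, so the flip contributes -1; sign now -1
(1119/283): 1119 mod 283 = 270, so (1119/283) = (270/283)
factor out 2^1: 270 = 2^1·135; with 283 mod 8 = 3, (2/283) = -1; sign now +1; continue with (135/283)
flip (135/283) -> (283/135): both odd, 135 mod 4 = 3, 283 mod 4 = 3, so the flip contributes -1; sign now -1
(283/135): 283 mod 135 = 13, so (283/135) = (13/135)
flip (13/135) -> (135/13): both odd, 13 mod 4 = 1, 135 mod 4 = 3, so the flip contributes +1; sign now -1
(135/13): 135 mod 13 = 5, so (135/13) = (5/13)
flip (5/13) -> (13/5): both odd, 5 mod 4 = 1, 13 mod 4 = 1, so the flip contributes +1; sign now -1
(13/5): 13 mod 5 = 3, so (13/5) = (3/5)
flip (3/5) -> (5/3): both odd, 3 mod 4 = 3, 5 mod 4 = 1, so the flip contributes +1; sign now -1
(5/3): 5 mod 3 = 2, so (5/3) = (2/3)
factor out 2^1: 2 = 2^1·1; with 3 mod 8 = 3, (2/3) = -1; sign now +1; continue with (1/3)
reached (1/3) = 1, so the symbol is +1

1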